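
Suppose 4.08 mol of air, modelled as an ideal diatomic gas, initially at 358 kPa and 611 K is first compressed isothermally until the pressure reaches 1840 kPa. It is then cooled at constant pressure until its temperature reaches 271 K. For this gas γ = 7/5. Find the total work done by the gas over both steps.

-45500 J

V₁ = nRT₁/P₁ = 4.08×8.314×611/358 = 57.9 L.
Step 1 — Isothermal: T stays 611 K; PV = const ⇒ V₂ = 11.3 L, P₂ = 1840 kPa.
ΔU = 0 (ideal gas, T constant).
W = nRT ln(V₂/V₁) = 4.08×8.314×611×ln(0.195) = -33900 J.
Q = ΔU + W = -33900 J.
State after step 1: P = 1840 kPa, V = 11.3 L, T = 611 K.
Step 2 — Isobaric: P stays 1840 kPa; V/T = const ⇒ T₂ = 271 K, V₂ = 5.00 L.
W = PΔV = 1840×(5.00−11.3) kPa·L = -11500 J.
ΔU = nCvΔT = 4.08×20.8×(271−611) = -28800 J.
Q = ΔU + W = nCpΔT = -40400 J.
Net over both steps: W = -45500 J, Q = -74300 J, ΔU = -28800 J.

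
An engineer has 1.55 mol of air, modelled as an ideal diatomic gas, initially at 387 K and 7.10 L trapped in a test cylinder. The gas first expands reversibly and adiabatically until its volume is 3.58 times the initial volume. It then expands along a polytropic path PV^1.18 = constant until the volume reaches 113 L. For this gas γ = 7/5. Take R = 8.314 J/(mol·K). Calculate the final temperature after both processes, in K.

178 K

P₁ = nRT₁/V₁ = 1.55×8.314×387/7.10 = 702 kPa.
Step 1 — Adiabatic: TV^(γ−1) = const ⇒ T₂ = 387×(0.279)^0.400 = 232 K; PV^γ = const ⇒ P₂ = 118 kPa.
ΔU = nCvΔT = 1.55×20.8×(232−387) = -4980 J.
Q = 0 for an adiabatic process, so W = −ΔU = 4980 J.
State after step 1: P = 118 kPa, V = 25.4 L, T = 232 K.
Step 2 — Polytropic n=1.18: T₂ = T₁(V₁/V₂)^(n−1) = 232×(0.225)^0.18 = 178 K; P₂ = P₁(V₁/V₂)^n = 20.3 kPa.
W = (P₁V₁−P₂V₂)/(n−1) = (118×25.4−20.3×113)/0.18 = 3920 J.
ΔU = nCvΔT = 1.55×20.8×(178−232) = -1760 J.
Q = ΔU + W = 2150 J.
Net over both steps: W = 8900 J, Q = 2150 J, ΔU = -6750 J.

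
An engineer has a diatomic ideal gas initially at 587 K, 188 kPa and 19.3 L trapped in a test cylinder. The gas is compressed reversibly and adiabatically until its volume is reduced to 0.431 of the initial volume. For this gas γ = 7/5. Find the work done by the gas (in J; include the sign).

-3630 J

n = P₁V₁/(RT₁) = 188×19.3/(8.314×587) = 0.743 mol.
Adiabatic: TV^(γ−1) = const ⇒ T₂ = 587×(2.32)^0.400 = 822 K; PV^γ = const ⇒ P₂ = 611 kPa.
ΔU = nCvΔT = 0.743×20.8×(822−587) = 3630 J.
Q = 0 for an adiabatic process, so W = −ΔU = -3630 J.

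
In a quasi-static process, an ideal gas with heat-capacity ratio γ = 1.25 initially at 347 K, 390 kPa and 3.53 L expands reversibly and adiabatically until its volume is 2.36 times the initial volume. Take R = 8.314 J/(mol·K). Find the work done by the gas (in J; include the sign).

1060 J

n = P₁V₁/(RT₁) = 390×3.53/(8.314×347) = 0.477 mol.
Adiabatic: TV^(γ−1) = const ⇒ T₂ = 347×(0.424)^0.250 = 280 K; PV^γ = const ⇒ P₂ = 133 kPa.
ΔU = nCvΔT = 0.477×33.3×(280−347) = -1060 J.
Q = 0 for an adiabatic process, so W = −ΔU = 1060 J.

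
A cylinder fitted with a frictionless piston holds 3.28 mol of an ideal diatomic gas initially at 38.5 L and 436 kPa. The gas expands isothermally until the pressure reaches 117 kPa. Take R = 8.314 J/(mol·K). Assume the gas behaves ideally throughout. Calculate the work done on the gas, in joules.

-22100 J

T₁ = P₁V₁/(nR) = 436×38.5/(3.28×8.314) = 616 K.
Isothermal: T stays 616 K; PV = const ⇒ V₂ = 143 L, P₂ = 117 kPa.
W = nRT ln(V₂/V₁) = 3.28×8.314×616×ln(3.73) = 22100 J.
Work done on the gas = −W_by = -22100 J.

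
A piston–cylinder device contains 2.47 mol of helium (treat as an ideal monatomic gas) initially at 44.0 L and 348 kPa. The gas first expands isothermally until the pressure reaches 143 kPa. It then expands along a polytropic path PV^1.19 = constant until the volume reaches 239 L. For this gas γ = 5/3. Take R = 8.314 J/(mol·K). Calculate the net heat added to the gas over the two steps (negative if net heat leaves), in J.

21800 J

T₁ = P₁V₁/(nR) = 348×44.0/(2.47×8.314) = 746 K.
Step 1 — Isothermal: T stays 746 K; PV = const ⇒ V₂ = 107 L, P₂ = 143 kPa.
ΔU = 0 (ideal gas, T constant).
W = nRT ln(V₂/V₁) = 2.47×8.314×746×ln(2.43) = 13600 J.
Q = ΔU + W = 13600 J.
State after step 1: P = 143 kPa, V = 107 L, T = 746 K.
Step 2 — Polytropic n=1.19: T₂ = T₁(V₁/V₂)^(n−1) = 746×(0.448)^0.19 = 640 K; P₂ = P₁(V₁/V₂)^n = 55.0 kPa.
W = (P₁V₁−P₂V₂)/(n−1) = (143×107−55.0×239)/0.19 = 11400 J.
ΔU = nCvΔT = 2.47×12.5×(640−746) = -3250 J.
Q = ΔU + W = 8150 J.
Net over both steps: W = 25000 J, Q = 21800 J, ΔU = -3250 J.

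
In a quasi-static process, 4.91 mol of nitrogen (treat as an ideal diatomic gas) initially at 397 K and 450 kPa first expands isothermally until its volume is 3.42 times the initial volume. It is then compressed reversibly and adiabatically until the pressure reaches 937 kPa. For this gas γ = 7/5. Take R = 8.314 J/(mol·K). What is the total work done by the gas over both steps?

-10500 J

V₁ = nRT₁/P₁ = 4.91×8.314×397/450 = 36.0 L.
Step 1 — Isothermal: T stays 397 K; PV = const ⇒ V₂ = 123 L, P₂ = 132 kPa.
ΔU = 0 (ideal gas, T constant).
W = nRT ln(V₂/V₁) = 4.91×8.314×397×ln(3.42) = 19900 J.
Q = ΔU + W = 19900 J.
State after step 1: P = 132 kPa, V = 123 L, T = 397 K.
Step 2 — Adiabatic: T₂/T₁ = (P₂/P₁)^((γ−1)/γ) ⇒ T₂ = 397×(7.12)^0.286 = 696 K; V₂ = 30.3 L.
ΔU = nCvΔT = 4.91×20.8×(696−397) = 30500 J.
Q = 0 for an adiabatic process, so W = −ΔU = -30500 J.
Net over both steps: W = -10500 J, Q = 19900 J, ΔU = 30500 J.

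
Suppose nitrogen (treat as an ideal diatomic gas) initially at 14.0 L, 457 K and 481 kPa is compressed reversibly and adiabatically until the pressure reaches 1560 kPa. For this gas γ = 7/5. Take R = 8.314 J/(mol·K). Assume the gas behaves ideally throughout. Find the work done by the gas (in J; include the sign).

n = P₁V₁/(RT₁) = 481×14.0/(8.314×457) = 1.77 mol.
Adiabatic: T₂/T₁ = (P₂/P₁)^((γ−1)/γ) ⇒ T₂ = 457×(3.24)^0.286 = 640 K; V₂ = 6.04 L.
ΔU = nCvΔT = 1.77×20.8×(640−457) = 6730 J.
Q = 0 for an adiabatic process, so W = −ΔU = -6730 J.

-6730 J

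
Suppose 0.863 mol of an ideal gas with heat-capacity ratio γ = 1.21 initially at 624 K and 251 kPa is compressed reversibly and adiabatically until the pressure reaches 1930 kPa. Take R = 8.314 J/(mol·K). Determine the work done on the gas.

9060 J

V₁ = nRT₁/P₁ = 0.863×8.314×624/251 = 17.8 L.
Adiabatic: T₂/T₁ = (P₂/P₁)^((γ−1)/γ) ⇒ T₂ = 624×(7.69)^0.174 = 889 K; V₂ = 3.31 L.
ΔU = nCvΔT = 0.863×39.6×(889−624) = 9060 J.
Q = 0 for an adiabatic process, so W = −ΔU = -9060 J.
Work done on the gas = −W_by = 9060 J.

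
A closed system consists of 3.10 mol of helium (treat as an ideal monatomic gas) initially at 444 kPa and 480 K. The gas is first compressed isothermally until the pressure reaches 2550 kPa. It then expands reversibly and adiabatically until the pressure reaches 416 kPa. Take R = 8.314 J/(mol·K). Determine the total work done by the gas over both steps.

-12100 J

V₁ = nRT₁/P₁ = 3.10×8.314×480/444 = 27.9 L.
Step 1 — Isothermal: T stays 480 K; PV = const ⇒ V₂ = 4.85 L, P₂ = 2550 kPa.
ΔU = 0 (ideal gas, T constant).
W = nRT ln(V₂/V₁) = 3.10×8.314×480×ln(0.174) = -21600 J.
Q = ΔU + W = -21600 J.
State after step 1: P = 2550 kPa, V = 4.85 L, T = 480 K.
Step 2 — Adiabatic: T₂/T₁ = (P₂/P₁)^((γ−1)/γ) ⇒ T₂ = 480×(0.163)^0.400 = 232 K; V₂ = 14.4 L.
ΔU = nCvΔT = 3.10×12.5×(232−480) = -9570 J.
Q = 0 for an adiabatic process, so W = −ΔU = 9570 J.
Net over both steps: W = -12100 J, Q = -21600 J, ΔU = -9570 J.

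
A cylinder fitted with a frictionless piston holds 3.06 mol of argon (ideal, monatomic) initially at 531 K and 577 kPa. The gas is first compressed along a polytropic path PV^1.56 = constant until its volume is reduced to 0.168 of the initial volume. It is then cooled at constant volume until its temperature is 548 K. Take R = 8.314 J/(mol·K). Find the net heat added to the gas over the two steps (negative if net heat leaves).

V₁ = nRT₁/P₁ = 3.06×8.314×531/577 = 23.4 L.
Step 1 — Polytropic n=1.56: T₂ = T₁(V₁/V₂)^(n−1) = 531×(5.95)^0.56 = 1440 K; P₂ = P₁(V₁/V₂)^n = 9330 kPa.
W = (P₁V₁−P₂V₂)/(n−1) = (577×23.4−9330×3.93)/0.56 = -41400 J.
ΔU = nCvΔT = 3.06×12.5×(1440−531) = 34800 J.
Q = ΔU + W = -6620 J.
State after step 1: P = 9330 kPa, V = 3.93 L, T = 1440 K.
Step 2 — Isochoric: V stays 3.93 L; P/T = const ⇒ T₂ = 548 K, P₂ = 3540 kPa.
W = 0 (no volume change).
ΔU = nCvΔT = 3.06×12.5×(548−1440) = -34100 J.
Q = ΔU = -34100 J.
Net over both steps: W = -41400 J, Q = -40700 J, ΔU = 649 J.

-40700 J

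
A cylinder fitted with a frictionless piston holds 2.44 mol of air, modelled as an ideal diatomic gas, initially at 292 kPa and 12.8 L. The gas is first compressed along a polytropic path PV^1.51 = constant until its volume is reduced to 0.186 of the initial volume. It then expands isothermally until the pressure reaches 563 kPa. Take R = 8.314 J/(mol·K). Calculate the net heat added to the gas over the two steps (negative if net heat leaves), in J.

T₁ = P₁V₁/(nR) = 292×12.8/(2.44×8.314) = 184 K.
Step 1 — Polytropic n=1.51: T₂ = T₁(V₁/V₂)^(n−1) = 184×(5.38)^0.51 = 434 K; P₂ = P₁(V₁/V₂)^n = 3700 kPa.
W = (P₁V₁−P₂V₂)/(n−1) = (292×12.8−3700×2.38)/0.51 = -9950 J.
ΔU = nCvΔT = 2.44×20.8×(434−184) = 12700 J.
Q = ΔU + W = 2740 J.
State after step 1: P = 3700 kPa, V = 2.38 L, T = 434 K.
Step 2 — Isothermal: T stays 434 K; PV = const ⇒ V₂ = 15.7 L, P₂ = 563 kPa.
ΔU = 0 (ideal gas, T constant).
W = nRT ln(V₂/V₁) = 2.44×8.314×434×ln(6.58) = 16600 J.
Q = ΔU + W = 16600 J.
Net over both steps: W = 6650 J, Q = 19300 J, ΔU = 12700 J.

19300 J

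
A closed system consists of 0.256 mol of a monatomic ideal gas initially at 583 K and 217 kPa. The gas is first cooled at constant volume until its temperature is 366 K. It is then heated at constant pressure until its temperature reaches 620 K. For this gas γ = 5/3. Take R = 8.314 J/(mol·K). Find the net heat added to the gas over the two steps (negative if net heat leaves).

659 J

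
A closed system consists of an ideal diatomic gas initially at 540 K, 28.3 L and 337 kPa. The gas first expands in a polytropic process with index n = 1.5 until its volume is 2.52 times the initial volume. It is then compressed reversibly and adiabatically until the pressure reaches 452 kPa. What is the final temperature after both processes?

n = P₁V₁/(RT₁) = 337×28.3/(8.314×540) = 2.12 mol.
Step 1 — Polytropic n=1.5: T₂ = T₁(V₁/V₂)^(n−1) = 540×(0.397)^0.50 = 340 K; P₂ = P₁(V₁/V₂)^n = 84.2 kPa.
W = (P₁V₁−P₂V₂)/(n−1) = (337×28.3−84.2×71.3)/0.50 = 7060 J.
ΔU = nCvΔT = 2.12×20.8×(340−540) = -8820 J.
Q = ΔU + W = -1760 J.
State after step 1: P = 84.2 kPa, V = 71.3 L, T = 340 K.
Step 2 — Adiabatic: T₂/T₁ = (P₂/P₁)^((γ−1)/γ) ⇒ T₂ = 340×(5.37)^0.286 = 550 K; V₂ = 21.5 L.
ΔU = nCvΔT = 2.12×20.8×(550−340) = 9250 J.
Q = 0 for an adiabatic process, so W = −ΔU = -9250 J.
Net over both steps: W = -2190 J, Q = -1760 J, ΔU = 430 J.

550 K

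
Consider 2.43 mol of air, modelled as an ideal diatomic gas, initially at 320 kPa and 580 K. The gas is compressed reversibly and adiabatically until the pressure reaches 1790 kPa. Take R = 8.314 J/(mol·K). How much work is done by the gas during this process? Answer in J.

V₁ = nRT₁/P₁ = 2.43×8.314×580/320 = 36.6 L.
Adiabatic: T₂/T₁ = (P₂/P₁)^((γ−1)/γ) ⇒ T₂ = 580×(5.59)^0.286 = 949 K; V₂ = 10.7 L.
ΔU = nCvΔT = 2.43×20.8×(949−580) = 18600 J.
Q = 0 for an adiabatic process, so W = −ΔU = -18600 J.

-18600 J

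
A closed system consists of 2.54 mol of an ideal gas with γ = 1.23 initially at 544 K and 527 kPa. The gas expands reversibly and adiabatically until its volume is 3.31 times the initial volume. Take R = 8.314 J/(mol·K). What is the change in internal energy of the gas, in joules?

-12000 J

V₁ = nRT₁/P₁ = 2.54×8.314×544/527 = 21.8 L.
Adiabatic: TV^(γ−1) = const ⇒ T₂ = 544×(0.302)^0.230 = 413 K; PV^γ = const ⇒ P₂ = 121 kPa.
For an ideal gas ΔU = nCvΔT with Cv = R/(γ−1) = 36.1 J/(mol·K).
ΔU = 2.54×36.1×(413−544) = -12000 J.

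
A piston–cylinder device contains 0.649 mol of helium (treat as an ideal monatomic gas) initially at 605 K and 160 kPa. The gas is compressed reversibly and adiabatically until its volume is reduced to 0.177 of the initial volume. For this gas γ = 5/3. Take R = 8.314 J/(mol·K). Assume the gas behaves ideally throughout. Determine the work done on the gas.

V₁ = nRT₁/P₁ = 0.649×8.314×605/160 = 20.4 L.
Adiabatic: TV^(γ−1) = const ⇒ T₂ = 605×(5.65)^0.667 = 1920 K; PV^γ = const ⇒ P₂ = 2870 kPa.
ΔU = nCvΔT = 0.649×12.5×(1920−605) = 10600 J.
Q = 0 for an adiabatic process, so W = −ΔU = -10600 J.
Work done on the gas = −W_by = 10600 J.

10600 J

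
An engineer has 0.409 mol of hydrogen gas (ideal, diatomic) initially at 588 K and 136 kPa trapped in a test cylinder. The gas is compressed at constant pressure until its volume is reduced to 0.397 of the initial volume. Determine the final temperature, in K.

233 K

V₁ = nRT₁/P₁ = 0.409×8.314×588/136 = 14.7 L.
Isobaric: P stays 136 kPa; V/T = const ⇒ T₂ = 233 K, V₂ = 5.84 L.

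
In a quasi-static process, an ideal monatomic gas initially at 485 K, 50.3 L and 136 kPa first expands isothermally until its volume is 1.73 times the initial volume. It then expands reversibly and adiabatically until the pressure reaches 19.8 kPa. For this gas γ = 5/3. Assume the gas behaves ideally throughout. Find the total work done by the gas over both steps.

n = P₁V₁/(RT₁) = 136×50.3/(8.314×485) = 1.70 mol.
Step 1 — Isothermal: T stays 485 K; PV = const ⇒ V₂ = 87.0 L, P₂ = 78.6 kPa.
ΔU = 0 (ideal gas, T constant).
W = nRT ln(V₂/V₁) = 1.70×8.314×485×ln(1.73) = 3750 J.
Q = ΔU + W = 3750 J.
State after step 1: P = 78.6 kPa, V = 87.0 L, T = 485 K.
Step 2 — Adiabatic: T₂/T₁ = (P₂/P₁)^((γ−1)/γ) ⇒ T₂ = 485×(0.252)^0.400 = 279 K; V₂ = 199 L.
ΔU = nCvΔT = 1.70×12.5×(279−485) = -4350 J.
Q = 0 for an adiabatic process, so W = −ΔU = 4350 J.
Net over both steps: W = 8100 J, Q = 3750 J, ΔU = -4350 J.

8100 J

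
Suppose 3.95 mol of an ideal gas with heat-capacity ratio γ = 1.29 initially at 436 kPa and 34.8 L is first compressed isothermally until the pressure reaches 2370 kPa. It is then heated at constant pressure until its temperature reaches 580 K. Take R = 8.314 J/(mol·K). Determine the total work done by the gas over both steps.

-21800 J

T₁ = P₁V₁/(nR) = 436×34.8/(3.95×8.314) = 462 K.
Step 1 — Isothermal: T stays 462 K; PV = const ⇒ V₂ = 6.40 L, P₂ = 2370 kPa.
ΔU = 0 (ideal gas, T constant).
W = nRT ln(V₂/V₁) = 3.95×8.314×462×ln(0.184) = -25700 J.
Q = ΔU + W = -25700 J.
State after step 1: P = 2370 kPa, V = 6.40 L, T = 462 K.
Step 2 — Isobaric: P stays 2370 kPa; V/T = const ⇒ T₂ = 580 K, V₂ = 8.04 L.
W = PΔV = 2370×(8.04−6.40) kPa·L = 3870 J.
ΔU = nCvΔT = 3.95×28.7×(580−462) = 13400 J.
Q = ΔU + W = nCpΔT = 17200 J.
Net over both steps: W = -21800 J, Q = -8450 J, ΔU = 13400 J.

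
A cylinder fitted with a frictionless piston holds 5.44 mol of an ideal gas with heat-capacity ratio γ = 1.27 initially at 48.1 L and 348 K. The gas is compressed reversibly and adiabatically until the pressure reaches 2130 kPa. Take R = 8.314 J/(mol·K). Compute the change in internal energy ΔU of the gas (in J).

P₁ = nRT₁/V₁ = 5.44×8.314×348/48.1 = 327 kPa.
Adiabatic: T₂/T₁ = (P₂/P₁)^((γ−1)/γ) ⇒ T₂ = 348×(6.51)^0.213 = 518 K; V₂ = 11.0 L.
For an ideal gas ΔU = nCvΔT with Cv = R/(γ−1) = 30.8 J/(mol·K).
ΔU = 5.44×30.8×(518−348) = 28500 J.

28500 J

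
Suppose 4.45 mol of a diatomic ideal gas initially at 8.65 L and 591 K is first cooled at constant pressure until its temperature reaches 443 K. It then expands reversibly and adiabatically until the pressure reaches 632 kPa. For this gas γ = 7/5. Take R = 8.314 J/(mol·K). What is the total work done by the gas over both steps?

7920 J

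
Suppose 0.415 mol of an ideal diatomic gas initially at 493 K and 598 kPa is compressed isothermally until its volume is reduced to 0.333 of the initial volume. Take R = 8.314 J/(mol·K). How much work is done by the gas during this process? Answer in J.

-1870 J

V₁ = nRT₁/P₁ = 0.415×8.314×493/598 = 2.84 L.
Isothermal: T stays 493 K; PV = const ⇒ V₂ = 0.947 L, P₂ = 1800 kPa.
W = nRT ln(V₂/V₁) = 0.415×8.314×493×ln(0.333) = -1870 J.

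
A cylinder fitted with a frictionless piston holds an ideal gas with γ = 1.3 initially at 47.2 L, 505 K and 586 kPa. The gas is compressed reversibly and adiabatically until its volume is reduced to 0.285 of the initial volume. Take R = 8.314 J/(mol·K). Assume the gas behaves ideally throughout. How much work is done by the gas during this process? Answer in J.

n = P₁V₁/(RT₁) = 586×47.2/(8.314×505) = 6.59 mol.
Adiabatic: TV^(γ−1) = const ⇒ T₂ = 505×(3.51)^0.300 = 736 K; PV^γ = const ⇒ P₂ = 3000 kPa.
ΔU = nCvΔT = 6.59×27.7×(736−505) = 42200 J.
Q = 0 for an adiabatic process, so W = −ΔU = -42200 J.

-42200 J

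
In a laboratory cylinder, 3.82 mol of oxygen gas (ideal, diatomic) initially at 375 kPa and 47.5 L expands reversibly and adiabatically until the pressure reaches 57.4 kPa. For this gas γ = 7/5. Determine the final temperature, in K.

T₁ = P₁V₁/(nR) = 375×47.5/(3.82×8.314) = 561 K.
Adiabatic: T₂/T₁ = (P₂/P₁)^((γ−1)/γ) ⇒ T₂ = 561×(0.153)^0.286 = 328 K; V₂ = 182 L.

328 K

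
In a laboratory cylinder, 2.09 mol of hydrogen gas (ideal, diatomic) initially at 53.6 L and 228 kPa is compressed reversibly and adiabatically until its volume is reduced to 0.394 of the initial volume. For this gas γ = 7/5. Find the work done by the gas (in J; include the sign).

-13800 J

T₁ = P₁V₁/(nR) = 228×53.6/(2.09×8.314) = 703 K.
Adiabatic: TV^(γ−1) = const ⇒ T₂ = 703×(2.54)^0.400 = 1020 K; PV^γ = const ⇒ P₂ = 840 kPa.
ΔU = nCvΔT = 2.09×20.8×(1020−703) = 13800 J.
Q = 0 for an adiabatic process, so W = −ΔU = -13800 J.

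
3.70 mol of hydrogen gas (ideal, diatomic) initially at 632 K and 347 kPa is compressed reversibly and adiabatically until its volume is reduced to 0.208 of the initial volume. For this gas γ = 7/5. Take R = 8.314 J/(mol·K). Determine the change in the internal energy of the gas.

42500 J

V₁ = nRT₁/P₁ = 3.70×8.314×632/347 = 56.0 L.
Adiabatic: TV^(γ−1) = const ⇒ T₂ = 632×(4.81)^0.400 = 1180 K; PV^γ = const ⇒ P₂ = 3130 kPa.
For an ideal gas ΔU = nCvΔT with Cv = (5/2)R = 20.8 J/(mol·K).
ΔU = 3.70×20.8×(1180−632) = 42500 J.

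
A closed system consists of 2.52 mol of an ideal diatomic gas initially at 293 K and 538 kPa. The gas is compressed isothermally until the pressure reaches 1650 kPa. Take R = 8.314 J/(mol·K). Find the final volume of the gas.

3.72 L

V₁ = nRT₁/P₁ = 2.52×8.314×293/538 = 11.4 L.
Isothermal: T stays 293 K; PV = const ⇒ V₂ = 3.72 L, P₂ = 1650 kPa.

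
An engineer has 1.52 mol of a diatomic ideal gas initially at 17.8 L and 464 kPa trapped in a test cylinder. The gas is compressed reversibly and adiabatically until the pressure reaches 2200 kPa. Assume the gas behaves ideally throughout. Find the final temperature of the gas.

1020 K

T₁ = P₁V₁/(nR) = 464×17.8/(1.52×8.314) = 654 K.
Adiabatic: T₂/T₁ = (P₂/P₁)^((γ−1)/γ) ⇒ T₂ = 654×(4.74)^0.286 = 1020 K; V₂ = 5.86 L.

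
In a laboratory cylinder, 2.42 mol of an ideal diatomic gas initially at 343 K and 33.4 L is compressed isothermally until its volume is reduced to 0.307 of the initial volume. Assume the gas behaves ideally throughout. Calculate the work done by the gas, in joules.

P₁ = nRT₁/V₁ = 2.42×8.314×343/33.4 = 207 kPa.
Isothermal: T stays 343 K; PV = const ⇒ V₂ = 10.3 L, P₂ = 673 kPa.
W = nRT ln(V₂/V₁) = 2.42×8.314×343×ln(0.307) = -8150 J.

-8150 J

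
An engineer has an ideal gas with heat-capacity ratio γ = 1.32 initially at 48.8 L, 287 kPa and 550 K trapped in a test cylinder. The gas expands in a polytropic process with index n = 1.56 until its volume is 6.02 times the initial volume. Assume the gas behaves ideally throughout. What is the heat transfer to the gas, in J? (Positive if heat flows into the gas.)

-11900 J

n = P₁V₁/(RT₁) = 287×48.8/(8.314×550) = 3.06 mol.
Polytropic n=1.56: T₂ = T₁(V₁/V₂)^(n−1) = 550×(0.166)^0.56 = 201 K; P₂ = P₁(V₁/V₂)^n = 17.4 kPa.
W = (P₁V₁−P₂V₂)/(n−1) = (287×48.8−17.4×294)/0.56 = 15900 J.
ΔU = nCvΔT = 3.06×26.0×(201−550) = -27800 J.
Q = ΔU + W = -11900 J.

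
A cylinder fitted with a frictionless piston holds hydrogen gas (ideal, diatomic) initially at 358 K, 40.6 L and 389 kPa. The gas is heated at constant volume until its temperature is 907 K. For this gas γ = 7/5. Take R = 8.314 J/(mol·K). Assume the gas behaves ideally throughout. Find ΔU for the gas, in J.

n = P₁V₁/(RT₁) = 389×40.6/(8.314×358) = 5.31 mol.
Isochoric: V stays 40.6 L; P/T = const ⇒ T₂ = 907 K, P₂ = 986 kPa.
For an ideal gas ΔU = nCvΔT with Cv = (5/2)R = 20.8 J/(mol·K).
ΔU = 5.31×20.8×(907−358) = 60500 J.

60500 J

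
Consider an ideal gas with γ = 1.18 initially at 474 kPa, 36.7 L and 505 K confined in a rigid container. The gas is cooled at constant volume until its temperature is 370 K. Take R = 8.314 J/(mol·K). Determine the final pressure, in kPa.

347 kPa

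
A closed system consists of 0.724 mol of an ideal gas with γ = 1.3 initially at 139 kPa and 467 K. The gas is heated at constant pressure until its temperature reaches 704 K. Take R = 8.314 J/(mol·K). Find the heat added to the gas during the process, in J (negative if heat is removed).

6180 J

V₁ = nRT₁/P₁ = 0.724×8.314×467/139 = 20.2 L.
Isobaric: P stays 139 kPa; V/T = const ⇒ T₂ = 704 K, V₂ = 30.5 L.
W = PΔV = 139×(30.5−20.2) kPa·L = 1430 J.
ΔU = nCvΔT = 0.724×27.7×(704−467) = 4760 J.
Q = ΔU + W = nCpΔT = 6180 J.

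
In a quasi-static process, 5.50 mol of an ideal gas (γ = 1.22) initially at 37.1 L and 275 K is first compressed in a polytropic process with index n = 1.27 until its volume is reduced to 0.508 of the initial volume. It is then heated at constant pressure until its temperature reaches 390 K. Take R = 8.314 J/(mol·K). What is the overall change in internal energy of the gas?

P₁ = nRT₁/V₁ = 5.50×8.314×275/37.1 = 339 kPa.
Step 1 — Polytropic n=1.27: T₂ = T₁(V₁/V₂)^(n−1) = 275×(1.97)^0.27 = 330 K; P₂ = P₁(V₁/V₂)^n = 801 kPa.
W = (P₁V₁−P₂V₂)/(n−1) = (339×37.1−801×18.8)/0.27 = -9350 J.
ΔU = nCvΔT = 5.50×37.8×(330−275) = 11500 J.
Q = ΔU + W = 2120 J.
State after step 1: P = 801 kPa, V = 18.8 L, T = 330 K.
Step 2 — Isobaric: P stays 801 kPa; V/T = const ⇒ T₂ = 390 K, V₂ = 22.3 L.
W = PΔV = 801×(22.3−18.8) kPa·L = 2740 J.
ΔU = nCvΔT = 5.50×37.8×(390−330) = 12400 J.
Q = ΔU + W = nCpΔT = 15200 J.
Net over both steps: W = -6610 J, Q = 17300 J, ΔU = 23900 J.

23900 J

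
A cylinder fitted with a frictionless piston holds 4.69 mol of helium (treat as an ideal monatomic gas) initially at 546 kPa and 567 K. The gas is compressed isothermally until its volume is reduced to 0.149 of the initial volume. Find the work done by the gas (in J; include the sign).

-42100 J

V₁ = nRT₁/P₁ = 4.69×8.314×567/546 = 40.5 L.
Isothermal: T stays 567 K; PV = const ⇒ V₂ = 6.03 L, P₂ = 3660 kPa.
W = nRT ln(V₂/V₁) = 4.69×8.314×567×ln(0.149) = -42100 J.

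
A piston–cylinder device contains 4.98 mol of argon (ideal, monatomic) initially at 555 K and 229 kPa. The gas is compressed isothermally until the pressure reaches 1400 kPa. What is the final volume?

16.4 L

V₁ = nRT₁/P₁ = 4.98×8.314×555/229 = 100 L.
Isothermal: T stays 555 K; PV = const ⇒ V₂ = 16.4 L, P₂ = 1400 kPa.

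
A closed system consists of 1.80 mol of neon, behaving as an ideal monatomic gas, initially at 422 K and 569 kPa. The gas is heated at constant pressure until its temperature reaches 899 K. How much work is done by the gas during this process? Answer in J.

7140 J

V₁ = nRT₁/P₁ = 1.80×8.314×422/569 = 11.1 L.
Isobaric: P stays 569 kPa; V/T = const ⇒ T₂ = 899 K, V₂ = 23.6 L.
W = PΔV = 569×(23.6−11.1) kPa·L = 7140 J.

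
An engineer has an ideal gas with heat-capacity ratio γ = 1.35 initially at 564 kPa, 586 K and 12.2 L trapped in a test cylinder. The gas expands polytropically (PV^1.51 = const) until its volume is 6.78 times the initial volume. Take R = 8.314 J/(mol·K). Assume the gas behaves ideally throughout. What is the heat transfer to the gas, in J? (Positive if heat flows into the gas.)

n = P₁V₁/(RT₁) = 564×12.2/(8.314×586) = 1.41 mol.
Polytropic n=1.51: T₂ = T₁(V₁/V₂)^(n−1) = 586×(0.147)^0.51 = 221 K; P₂ = P₁(V₁/V₂)^n = 31.3 kPa.
W = (P₁V₁−P₂V₂)/(n−1) = (564×12.2−31.3×82.7)/0.51 = 8410 J.
ΔU = nCvΔT = 1.41×23.8×(221−586) = -12300 J.
Q = ΔU + W = -3840 J.

-3840 J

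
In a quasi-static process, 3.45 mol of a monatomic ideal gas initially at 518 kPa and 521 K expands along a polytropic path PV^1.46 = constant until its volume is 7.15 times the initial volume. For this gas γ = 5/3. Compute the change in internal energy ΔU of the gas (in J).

-13300 J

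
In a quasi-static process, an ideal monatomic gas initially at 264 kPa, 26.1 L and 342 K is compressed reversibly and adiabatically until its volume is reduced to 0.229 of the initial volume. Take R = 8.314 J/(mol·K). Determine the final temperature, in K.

Adiabatic: TV^(γ−1) = const ⇒ T₂ = 342×(4.37)^0.667 = 914 K; PV^γ = const ⇒ P₂ = 3080 kPa.

914 K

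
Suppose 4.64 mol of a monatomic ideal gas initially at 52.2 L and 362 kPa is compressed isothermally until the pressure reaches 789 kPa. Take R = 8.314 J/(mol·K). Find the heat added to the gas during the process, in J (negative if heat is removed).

-14700 J

T₁ = P₁V₁/(nR) = 362×52.2/(4.64×8.314) = 490 K.
Isothermal: T stays 490 K; PV = const ⇒ V₂ = 23.9 L, P₂ = 789 kPa.
ΔU = 0 (ideal gas, T constant).
W = nRT ln(V₂/V₁) = 4.64×8.314×490×ln(0.459) = -14700 J.
Q = ΔU + W = -14700 J.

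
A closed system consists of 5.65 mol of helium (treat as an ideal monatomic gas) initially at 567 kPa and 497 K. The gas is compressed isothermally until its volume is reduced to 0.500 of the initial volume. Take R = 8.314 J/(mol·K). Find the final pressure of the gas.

1130 kPa

V₁ = nRT₁/P₁ = 5.65×8.314×497/567 = 41.2 L.
Isothermal: T stays 497 K; PV = const ⇒ V₂ = 20.6 L, P₂ = 1130 kPa.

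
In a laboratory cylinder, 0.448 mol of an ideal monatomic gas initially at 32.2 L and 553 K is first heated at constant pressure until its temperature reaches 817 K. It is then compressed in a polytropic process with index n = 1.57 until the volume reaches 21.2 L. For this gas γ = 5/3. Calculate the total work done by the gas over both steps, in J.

P₁ = nRT₁/V₁ = 0.448×8.314×553/32.2 = 64.0 kPa.
Step 1 — Isobaric: P stays 64.0 kPa; V/T = const ⇒ T₂ = 817 K, V₂ = 47.6 L.
W = PΔV = 64.0×(47.6−32.2) kPa·L = 983 J.
ΔU = nCvΔT = 0.448×12.5×(817−553) = 1470 J.
Q = ΔU + W = nCpΔT = 2460 J.
State after step 1: P = 64.0 kPa, V = 47.6 L, T = 817 K.
Step 2 — Polytropic n=1.57: T₂ = T₁(V₁/V₂)^(n−1) = 817×(2.24)^0.57 = 1300 K; P₂ = P₁(V₁/V₂)^n = 228 kPa.
W = (P₁V₁−P₂V₂)/(n−1) = (64.0×47.6−228×21.2)/0.57 = -3120 J.
ΔU = nCvΔT = 0.448×12.5×(1300−817) = 2670 J.
Q = ΔU + W = -453 J.
Net over both steps: W = -2140 J, Q = 2010 J, ΔU = 4150 J.

-2140 J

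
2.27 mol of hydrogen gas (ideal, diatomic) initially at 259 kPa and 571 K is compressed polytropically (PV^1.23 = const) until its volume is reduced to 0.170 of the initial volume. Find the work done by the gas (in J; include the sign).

-23600 J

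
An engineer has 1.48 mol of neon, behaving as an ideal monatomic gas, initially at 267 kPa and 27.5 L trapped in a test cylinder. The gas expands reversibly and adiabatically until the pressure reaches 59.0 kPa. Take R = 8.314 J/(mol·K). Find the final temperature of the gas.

T₁ = P₁V₁/(nR) = 267×27.5/(1.48×8.314) = 597 K.
Adiabatic: T₂/T₁ = (P₂/P₁)^((γ−1)/γ) ⇒ T₂ = 597×(0.221)^0.400 = 326 K; V₂ = 68.0 L.

326 K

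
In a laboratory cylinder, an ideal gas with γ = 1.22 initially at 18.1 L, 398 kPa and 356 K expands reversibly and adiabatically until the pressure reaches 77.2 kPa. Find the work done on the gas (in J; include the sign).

n = P₁V₁/(RT₁) = 398×18.1/(8.314×356) = 2.43 mol.
Adiabatic: T₂/T₁ = (P₂/P₁)^((γ−1)/γ) ⇒ T₂ = 356×(0.194)^0.180 = 265 K; V₂ = 69.4 L.
ΔU = nCvΔT = 2.43×37.8×(265−356) = -8380 J.
Q = 0 for an adiabatic process, so W = −ΔU = 8380 J.
Work done on the gas = −W_by = -8380 J.

-8380 J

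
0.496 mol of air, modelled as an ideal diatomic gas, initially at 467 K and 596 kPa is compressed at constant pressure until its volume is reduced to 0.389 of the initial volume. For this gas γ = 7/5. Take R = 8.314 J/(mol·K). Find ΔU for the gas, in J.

V₁ = nRT₁/P₁ = 0.496×8.314×467/596 = 3.23 L.
Isobaric: P stays 596 kPa; V/T = const ⇒ T₂ = 182 K, V₂ = 1.26 L.
For an ideal gas ΔU = nCvΔT with Cv = (5/2)R = 20.8 J/(mol·K).
ΔU = 0.496×20.8×(182−467) = -2940 J.

-2940 J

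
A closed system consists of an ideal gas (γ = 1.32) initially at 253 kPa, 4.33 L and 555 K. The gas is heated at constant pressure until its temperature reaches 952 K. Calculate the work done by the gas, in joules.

n = P₁V₁/(RT₁) = 253×4.33/(8.314×555) = 0.237 mol.
Isobaric: P stays 253 kPa; V/T = const ⇒ T₂ = 952 K, V₂ = 7.43 L.
W = PΔV = 253×(7.43−4.33) kPa·L = 784 J.

784 J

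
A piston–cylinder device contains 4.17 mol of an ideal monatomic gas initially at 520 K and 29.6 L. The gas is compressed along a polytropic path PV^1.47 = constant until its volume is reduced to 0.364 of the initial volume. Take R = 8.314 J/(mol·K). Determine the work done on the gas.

P₁ = nRT₁/V₁ = 4.17×8.314×520/29.6 = 609 kPa.
Polytropic n=1.47: T₂ = T₁(V₁/V₂)^(n−1) = 520×(2.75)^0.47 = 836 K; P₂ = P₁(V₁/V₂)^n = 2690 kPa.
W = (P₁V₁−P₂V₂)/(n−1) = (609×29.6−2690×10.8)/0.47 = -23300 J.
Work done on the gas = −W_by = 23300 J.

23300 J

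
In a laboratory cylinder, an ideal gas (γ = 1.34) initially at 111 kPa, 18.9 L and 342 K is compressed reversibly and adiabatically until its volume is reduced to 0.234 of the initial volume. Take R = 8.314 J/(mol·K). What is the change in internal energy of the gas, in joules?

n = P₁V₁/(RT₁) = 111×18.9/(8.314×342) = 0.738 mol.
Adiabatic: TV^(γ−1) = const ⇒ T₂ = 342×(4.27)^0.340 = 560 K; PV^γ = const ⇒ P₂ = 777 kPa.
For an ideal gas ΔU = nCvΔT with Cv = R/(γ−1) = 24.5 J/(mol·K).
ΔU = 0.738×24.5×(560−342) = 3940 J.

3940 J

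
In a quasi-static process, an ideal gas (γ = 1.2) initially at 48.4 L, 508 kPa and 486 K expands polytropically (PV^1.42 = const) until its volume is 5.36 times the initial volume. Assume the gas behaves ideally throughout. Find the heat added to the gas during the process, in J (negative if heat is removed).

-32600 J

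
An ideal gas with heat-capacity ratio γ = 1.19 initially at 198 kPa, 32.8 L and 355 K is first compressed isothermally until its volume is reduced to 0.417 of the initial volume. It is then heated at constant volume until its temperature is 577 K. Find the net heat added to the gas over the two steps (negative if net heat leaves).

15700 J

n = P₁V₁/(RT₁) = 198×32.8/(8.314×355) = 2.20 mol.
Step 1 — Isothermal: T stays 355 K; PV = const ⇒ V₂ = 13.7 L, P₂ = 475 kPa.
ΔU = 0 (ideal gas, T constant).
W = nRT ln(V₂/V₁) = 2.20×8.314×355×ln(0.417) = -5680 J.
Q = ΔU + W = -5680 J.
State after step 1: P = 475 kPa, V = 13.7 L, T = 355 K.
Step 2 — Isochoric: V stays 13.7 L; P/T = const ⇒ T₂ = 577 K, P₂ = 772 kPa.
W = 0 (no volume change).
ΔU = nCvΔT = 2.20×43.8×(577−355) = 21400 J.
Q = ΔU = 21400 J.
Net over both steps: W = -5680 J, Q = 15700 J, ΔU = 21400 J.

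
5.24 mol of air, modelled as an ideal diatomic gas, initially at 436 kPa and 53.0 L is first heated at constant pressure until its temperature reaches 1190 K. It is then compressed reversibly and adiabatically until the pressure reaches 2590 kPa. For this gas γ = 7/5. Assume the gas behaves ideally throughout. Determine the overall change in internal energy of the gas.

T₁ = P₁V₁/(nR) = 436×53.0/(5.24×8.314) = 530 K.
Step 1 — Isobaric: P stays 436 kPa; V/T = const ⇒ T₂ = 1190 K, V₂ = 119 L.
W = PΔV = 436×(119−53.0) kPa·L = 28700 J.
ΔU = nCvΔT = 5.24×20.8×(1190−530) = 71800 J.
Q = ΔU + W = nCpΔT = 101000 J.
State after step 1: P = 436 kPa, V = 119 L, T = 1190 K.
Step 2 — Adiabatic: T₂/T₁ = (P₂/P₁)^((γ−1)/γ) ⇒ T₂ = 1190×(5.94)^0.286 = 1980 K; V₂ = 33.3 L.
ΔU = nCvΔT = 5.24×20.8×(1980−1190) = 86000 J.
Q = 0 for an adiabatic process, so W = −ΔU = -86000 J.
Net over both steps: W = -57300 J, Q = 101000 J, ΔU = 158000 J.

158000 J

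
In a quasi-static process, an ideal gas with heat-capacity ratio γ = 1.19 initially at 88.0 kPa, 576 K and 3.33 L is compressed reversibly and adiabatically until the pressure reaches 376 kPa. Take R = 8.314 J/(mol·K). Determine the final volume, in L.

Adiabatic: T₂/T₁ = (P₂/P₁)^((γ−1)/γ) ⇒ T₂ = 576×(4.27)^0.160 = 726 K; V₂ = 0.983 L.

0.983 L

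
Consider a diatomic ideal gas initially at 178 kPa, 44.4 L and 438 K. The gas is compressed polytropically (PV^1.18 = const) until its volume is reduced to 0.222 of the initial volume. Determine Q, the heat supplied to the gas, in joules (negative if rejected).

n = P₁V₁/(RT₁) = 178×44.4/(8.314×438) = 2.17 mol.
Polytropic n=1.18: T₂ = T₁(V₁/V₂)^(n−1) = 438×(4.50)^0.18 = 574 K; P₂ = P₁(V₁/V₂)^n = 1050 kPa.
W = (P₁V₁−P₂V₂)/(n−1) = (178×44.4−1050×9.86)/0.18 = -13700 J.
ΔU = nCvΔT = 2.17×20.8×(574−438) = 6150 J.
Q = ΔU + W = -7510 J.

-7510 J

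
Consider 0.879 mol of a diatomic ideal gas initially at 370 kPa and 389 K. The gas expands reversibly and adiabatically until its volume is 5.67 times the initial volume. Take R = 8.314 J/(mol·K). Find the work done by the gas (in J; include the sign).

V₁ = nRT₁/P₁ = 0.879×8.314×389/370 = 7.68 L.
Adiabatic: TV^(γ−1) = const ⇒ T₂ = 389×(0.176)^0.400 = 194 K; PV^γ = const ⇒ P₂ = 32.6 kPa.
ΔU = nCvΔT = 0.879×20.8×(194−389) = -3560 J.
Q = 0 for an adiabatic process, so W = −ΔU = 3560 J.

3560 J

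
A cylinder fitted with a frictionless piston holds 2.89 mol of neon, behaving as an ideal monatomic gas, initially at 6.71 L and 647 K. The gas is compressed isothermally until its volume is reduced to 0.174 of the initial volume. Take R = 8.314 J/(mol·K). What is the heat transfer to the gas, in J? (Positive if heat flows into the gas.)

-27200 J

P₁ = nRT₁/V₁ = 2.89×8.314×647/6.71 = 2320 kPa.
Isothermal: T stays 647 K; PV = const ⇒ V₂ = 1.17 L, P₂ = 13300 kPa.
ΔU = 0 (ideal gas, T constant).
W = nRT ln(V₂/V₁) = 2.89×8.314×647×ln(0.174) = -27200 J.
Q = ΔU + W = -27200 J.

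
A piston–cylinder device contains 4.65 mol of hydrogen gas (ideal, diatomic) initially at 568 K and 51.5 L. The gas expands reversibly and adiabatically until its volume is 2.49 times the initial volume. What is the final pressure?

119 kPa

P₁ = nRT₁/V₁ = 4.65×8.314×568/51.5 = 426 kPa.
Adiabatic: TV^(γ−1) = const ⇒ T₂ = 568×(0.402)^0.400 = 394 K; PV^γ = const ⇒ P₂ = 119 kPa.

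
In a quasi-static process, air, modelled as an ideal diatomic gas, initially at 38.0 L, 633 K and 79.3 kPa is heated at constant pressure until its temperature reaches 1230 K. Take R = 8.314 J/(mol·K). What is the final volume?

73.8 L

Isobaric: P stays 79.3 kPa; V/T = const ⇒ T₂ = 1230 K, V₂ = 73.8 L.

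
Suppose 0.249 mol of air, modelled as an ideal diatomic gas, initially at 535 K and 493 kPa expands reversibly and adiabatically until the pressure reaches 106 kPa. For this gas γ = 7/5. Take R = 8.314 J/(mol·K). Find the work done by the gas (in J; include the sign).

984 J

V₁ = nRT₁/P₁ = 0.249×8.314×535/493 = 2.25 L.
Adiabatic: T₂/T₁ = (P₂/P₁)^((γ−1)/γ) ⇒ T₂ = 535×(0.215)^0.286 = 345 K; V₂ = 6.73 L.
ΔU = nCvΔT = 0.249×20.8×(345−535) = -984 J.
Q = 0 for an adiabatic process, so W = −ΔU = 984 J.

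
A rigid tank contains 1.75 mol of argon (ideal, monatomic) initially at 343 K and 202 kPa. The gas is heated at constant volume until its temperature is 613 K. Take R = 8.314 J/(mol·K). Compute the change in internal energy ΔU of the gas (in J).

5890 J

V₁ = nRT₁/P₁ = 1.75×8.314×343/202 = 24.7 L.
Isochoric: V stays 24.7 L; P/T = const ⇒ T₂ = 613 K, P₂ = 361 kPa.
For an ideal gas ΔU = nCvΔT with Cv = (3/2)R = 12.5 J/(mol·K).
ΔU = 1.75×12.5×(613−343) = 5890 J.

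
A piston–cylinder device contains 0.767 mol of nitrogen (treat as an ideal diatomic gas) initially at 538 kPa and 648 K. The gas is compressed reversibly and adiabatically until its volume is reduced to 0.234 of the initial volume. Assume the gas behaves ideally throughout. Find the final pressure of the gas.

4110 kPa

V₁ = nRT₁/P₁ = 0.767×8.314×648/538 = 7.68 L.
Adiabatic: TV^(γ−1) = const ⇒ T₂ = 648×(4.27)^0.400 = 1160 K; PV^γ = const ⇒ P₂ = 4110 kPa.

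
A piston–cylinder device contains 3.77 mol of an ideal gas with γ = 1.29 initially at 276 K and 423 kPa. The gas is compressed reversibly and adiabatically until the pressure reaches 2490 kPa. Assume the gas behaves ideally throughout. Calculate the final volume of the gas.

5.18 L

V₁ = nRT₁/P₁ = 3.77×8.314×276/423 = 20.5 L.
Adiabatic: T₂/T₁ = (P₂/P₁)^((γ−1)/γ) ⇒ T₂ = 276×(5.89)^0.225 = 411 K; V₂ = 5.18 L.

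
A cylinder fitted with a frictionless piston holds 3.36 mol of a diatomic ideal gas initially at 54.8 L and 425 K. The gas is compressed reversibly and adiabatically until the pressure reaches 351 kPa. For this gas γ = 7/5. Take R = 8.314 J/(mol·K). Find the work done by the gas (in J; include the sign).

-4390 J

P₁ = nRT₁/V₁ = 3.36×8.314×425/54.8 = 217 kPa.
Adiabatic: T₂/T₁ = (P₂/P₁)^((γ−1)/γ) ⇒ T₂ = 425×(1.62)^0.286 = 488 K; V₂ = 38.8 L.
ΔU = nCvΔT = 3.36×20.8×(488−425) = 4390 J.
Q = 0 for an adiabatic process, so W = −ΔU = -4390 J.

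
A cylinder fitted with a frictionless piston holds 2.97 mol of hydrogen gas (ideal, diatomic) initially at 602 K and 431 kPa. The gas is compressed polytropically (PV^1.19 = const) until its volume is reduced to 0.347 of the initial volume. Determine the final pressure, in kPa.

V₁ = nRT₁/P₁ = 2.97×8.314×602/431 = 34.5 L.
Polytropic n=1.19: T₂ = T₁(V₁/V₂)^(n−1) = 602×(2.88)^0.19 = 736 K; P₂ = P₁(V₁/V₂)^n = 1520 kPa.

1520 kPa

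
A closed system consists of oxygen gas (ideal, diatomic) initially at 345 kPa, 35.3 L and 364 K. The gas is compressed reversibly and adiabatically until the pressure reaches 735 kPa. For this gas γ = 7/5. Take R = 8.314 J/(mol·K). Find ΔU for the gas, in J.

n = P₁V₁/(RT₁) = 345×35.3/(8.314×364) = 4.02 mol.
Adiabatic: T₂/T₁ = (P₂/P₁)^((γ−1)/γ) ⇒ T₂ = 364×(2.13)^0.286 = 452 K; V₂ = 20.6 L.
For an ideal gas ΔU = nCvΔT with Cv = (5/2)R = 20.8 J/(mol·K).
ΔU = 4.02×20.8×(452−364) = 7340 J.

7340 J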